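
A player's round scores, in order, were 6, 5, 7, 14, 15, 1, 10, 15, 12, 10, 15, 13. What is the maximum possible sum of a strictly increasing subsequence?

50

Let S[i] be the best sum of a strictly increasing subsequence ending at i:
i:      1  2  3  4  5  6  7  8  9 10 11 12
a[i]:   6  5  7 14 15  1 10 15 12 10 15 13
S:      6  5 13 27 42  1 23 42 35 23 50 48
Maximum is 50 (e.g. 6 + 7 + 10 + 12 + 15).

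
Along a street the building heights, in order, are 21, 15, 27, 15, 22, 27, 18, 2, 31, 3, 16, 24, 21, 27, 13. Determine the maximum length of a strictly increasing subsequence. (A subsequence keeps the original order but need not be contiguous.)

Let dp[i] be the length of the longest such subsequence ending at index i:
i:      1  2  3  4  5  6  7  8  9 10 11 12 13 14 15
a[i]:  21 15 27 15 22 27 18  2 31  3 16 24 21 27 13
dp:     1  1  2  1  2  3  2  1  4  2  3  4  4  5  3
Maximum dp value is 5.

5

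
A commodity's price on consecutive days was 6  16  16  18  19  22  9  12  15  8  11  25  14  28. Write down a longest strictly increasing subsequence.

6, 16, 18, 19, 22, 25, 28

Patience tails give the LIS length; then backtrack through the dp parents:
6 → extends → [6]
16 → extends → [6, 16]
16 → already a tail → [6, 16]
18 → extends → [6, 16, 18]
19 → extends → [6, 16, 18, 19]
22 → extends → [6, 16, 18, 19, 22]
9 → replaces 16 → [6, 9, 18, 19, 22]
12 → replaces 18 → [6, 9, 12, 19, 22]
15 → replaces 19 → [6, 9, 12, 15, 22]
8 → replaces 9 → [6, 8, 12, 15, 22]
11 → replaces 12 → [6, 8, 11, 15, 22]
25 → extends → [6, 8, 11, 15, 22, 25]
14 → replaces 15 → [6, 8, 11, 14, 22, 25]
28 → extends → [6, 8, 11, 14, 22, 25, 28]
Length 7; one witness is 6, 16, 18, 19, 22, 25, 28.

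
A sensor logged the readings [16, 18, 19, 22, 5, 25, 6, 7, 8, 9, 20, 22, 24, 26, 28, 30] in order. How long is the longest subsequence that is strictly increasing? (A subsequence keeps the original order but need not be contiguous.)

Let dp[i] be the length of the longest such subsequence ending at index i:
i:      1  2  3  4  5  6  7  8  9 10 11 12 13 14 15 16
a[i]:  16 18 19 22  5 25  6  7  8  9 20 22 24 26 28 30
dp:     1  2  3  4  1  5  2  3  4  5  6  7  8  9 10 11
Maximum dp value is 11.

11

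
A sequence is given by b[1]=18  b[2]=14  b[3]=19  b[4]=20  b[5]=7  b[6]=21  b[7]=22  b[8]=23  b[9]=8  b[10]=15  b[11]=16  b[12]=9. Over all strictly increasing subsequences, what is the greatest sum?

Let S[i] be the best sum of a strictly increasing subsequence ending at i:
i:       1   2   3   4   5   6   7   8   9  10  11  12
b[i]:   18  14  19  20   7  21  22  23   8  15  16   9
S:      18  14  37  57   7  78 100 123  15  30  46  24
Maximum is 123 (e.g. 18 + 19 + 20 + 21 + 22 + 23).

123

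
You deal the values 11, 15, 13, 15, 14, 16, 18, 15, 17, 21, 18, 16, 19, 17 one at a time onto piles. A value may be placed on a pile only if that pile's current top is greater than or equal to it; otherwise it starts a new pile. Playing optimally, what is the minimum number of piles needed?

7

Place each on the leftmost legal pile:
11 → new pile 1 (tops now [11])
15 → new pile 2 (tops now [11, 15])
13 → pile 2 (tops now [11, 13])
15 → new pile 3 (tops now [11, 13, 15])
14 → pile 3 (tops now [11, 13, 14])
16 → new pile 4 (tops now [11, 13, 14, 16])
18 → new pile 5 (tops now [11, 13, 14, 16, 18])
15 → pile 4 (tops now [11, 13, 14, 15, 18])
17 → pile 5 (tops now [11, 13, 14, 15, 17])
21 → new pile 6 (tops now [11, 13, 14, 15, 17, 21])
18 → pile 6 (tops now [11, 13, 14, 15, 17, 18])
16 → pile 5 (tops now [11, 13, 14, 15, 16, 18])
19 → new pile 7 (tops now [11, 13, 14, 15, 16, 18, 19])
17 → pile 6 (tops now [11, 13, 14, 15, 16, 17, 19])
Seven piles.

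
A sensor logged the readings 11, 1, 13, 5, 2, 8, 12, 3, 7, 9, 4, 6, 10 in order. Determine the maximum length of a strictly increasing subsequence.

6

Let dp[i] be the length of the longest such subsequence ending at index i:
i:      1  2  3  4  5  6  7  8  9 10 11 12 13
a[i]:  11  1 13  5  2  8 12  3  7  9  4  6 10
dp:     1  1  2  2  2  3  4  3  4  5  4  5  6
Maximum dp value is 6.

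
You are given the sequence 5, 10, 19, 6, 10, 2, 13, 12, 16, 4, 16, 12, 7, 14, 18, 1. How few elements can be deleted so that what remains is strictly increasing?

10

Fewest deletions = n − (longest strictly increasing subsequence).
i:      1  2  3  4  5  6  7  8  9 10 11 12 13 14 15 16
a[i]:   5 10 19  6 10  2 13 12 16  4 16 12  7 14 18  1
dp:     1  2  3  2  3  1  4  4  5  2  5  4  3  5  6  1
max dp = 6, so deletions = 16 − 6 = 10.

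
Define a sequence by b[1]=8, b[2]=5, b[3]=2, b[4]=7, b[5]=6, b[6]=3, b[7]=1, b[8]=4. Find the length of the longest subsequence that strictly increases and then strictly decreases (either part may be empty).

5

inc[i] = longest strictly increasing subsequence ending at i; dec[i] = longest strictly decreasing subsequence starting at i:
i:     1 2 3 4 5 6 7 8
b[i]:  8 5 2 7 6 3 1 4
inc:   1 1 1 2 2 2 1 3
dec:   5 3 2 4 3 2 1 1
Best peak at i=1 (value 8): inc=1, dec=5, length 1+5−1 = 5.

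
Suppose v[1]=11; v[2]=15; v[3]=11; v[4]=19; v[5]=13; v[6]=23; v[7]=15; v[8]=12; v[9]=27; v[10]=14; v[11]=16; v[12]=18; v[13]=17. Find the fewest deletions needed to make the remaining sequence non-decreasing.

Fewest deletions = n − (longest non-decreasing subsequence).
i:      1  2  3  4  5  6  7  8  9 10 11 12 13
v[i]:  11 15 11 19 13 23 15 12 27 14 16 18 17
dp:     1  2  2  3  3  4  4  3  5  4  5  6  6
max dp = 6, so deletions = 13 − 6 = 7.

7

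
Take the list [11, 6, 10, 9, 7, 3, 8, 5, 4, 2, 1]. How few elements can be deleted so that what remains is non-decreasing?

8

Fewest deletions = n − (longest non-decreasing subsequence).
Patience tails:
11 → extends → [11]
6 → replaces 11 → [6]
10 → extends → [6, 10]
9 → replaces 10 → [6, 9]
7 → replaces 9 → [6, 7]
3 → replaces 6 → [3, 7]
8 → extends → [3, 7, 8]
5 → replaces 7 → [3, 5, 8]
4 → replaces 5 → [3, 4, 8]
2 → replaces 3 → [2, 4, 8]
1 → replaces 2 → [1, 4, 8]
Longest non-decreasing subsequence has length 3, so deletions = 11 − 3 = 8.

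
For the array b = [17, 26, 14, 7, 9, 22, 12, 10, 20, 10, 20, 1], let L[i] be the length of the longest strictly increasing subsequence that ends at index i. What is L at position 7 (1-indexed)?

3

dp[i] = 1 + max{dp[j] : j<i, b[j]<b[i]} (or 1 if no such j):
i:      1  2  3  4  5  6  7  8  9 10 11 12
b[i]:  17 26 14  7  9 22 12 10 20 10 20  1
dp:     1  2  1  1  2  3  3  3  4  3  4  1
At index 7 the value is 3.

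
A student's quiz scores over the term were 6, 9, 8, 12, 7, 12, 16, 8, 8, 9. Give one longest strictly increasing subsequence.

6, 9, 12, 16

Patience tails give the LIS length; then backtrack through the dp parents:
6 → extends → [6]
9 → extends → [6, 9]
8 → replaces 9 → [6, 8]
12 → extends → [6, 8, 12]
7 → replaces 8 → [6, 7, 12]
12 → already a tail → [6, 7, 12]
16 → extends → [6, 7, 12, 16]
8 → replaces 12 → [6, 7, 8, 16]
8 → already a tail → [6, 7, 8, 16]
9 → replaces 16 → [6, 7, 8, 9]
Length 4; one witness is 6, 9, 12, 16.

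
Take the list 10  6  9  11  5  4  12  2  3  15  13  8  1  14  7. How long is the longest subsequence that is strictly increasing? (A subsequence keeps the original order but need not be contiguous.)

Track the smallest tail for each achievable length (strict):
10 → extends → [10]
6 → replaces 10 → [6]
9 → extends → [6, 9]
11 → extends → [6, 9, 11]
5 → replaces 6 → [5, 9, 11]
4 → replaces 5 → [4, 9, 11]
12 → extends → [4, 9, 11, 12]
2 → replaces 4 → [2, 9, 11, 12]
3 → replaces 9 → [2, 3, 11, 12]
15 → extends → [2, 3, 11, 12, 15]
13 → replaces 15 → [2, 3, 11, 12, 13]
8 → replaces 11 → [2, 3, 8, 12, 13]
1 → replaces 2 → [1, 3, 8, 12, 13]
14 → extends → [1, 3, 8, 12, 13, 14]
7 → replaces 8 → [1, 3, 7, 12, 13, 14]
Six tails, so the longest strictly increasing subsequence has length 6 (e.g. 6, 9, 11, 12, 13, 14).

6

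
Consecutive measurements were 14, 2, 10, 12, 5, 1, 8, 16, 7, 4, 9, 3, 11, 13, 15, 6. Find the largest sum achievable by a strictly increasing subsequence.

63

Let S[i] be the best sum of a strictly increasing subsequence ending at i:
i:      1  2  3  4  5  6  7  8  9 10 11 12 13 14 15 16
a[i]:  14  2 10 12  5  1  8 16  7  4  9  3 11 13 15  6
S:     14  2 12 24  7  1 15 40 14  6 24  5 35 48 63 13
Maximum is 63 (e.g. 2 + 5 + 8 + 9 + 11 + 13 + 15).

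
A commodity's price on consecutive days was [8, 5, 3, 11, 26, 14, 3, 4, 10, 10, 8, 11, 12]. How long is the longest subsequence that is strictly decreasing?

4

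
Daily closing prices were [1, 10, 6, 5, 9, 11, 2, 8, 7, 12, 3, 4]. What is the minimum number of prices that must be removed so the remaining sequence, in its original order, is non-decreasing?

Fewest deletions = n − (longest non-decreasing subsequence).
Patience tails:
1 → extends → [1]
10 → extends → [1, 10]
6 → replaces 10 → [1, 6]
5 → replaces 6 → [1, 5]
9 → extends → [1, 5, 9]
11 → extends → [1, 5, 9, 11]
2 → replaces 5 → [1, 2, 9, 11]
8 → replaces 9 → [1, 2, 8, 11]
7 → replaces 8 → [1, 2, 7, 11]
12 → extends → [1, 2, 7, 11, 12]
3 → replaces 7 → [1, 2, 3, 11, 12]
4 → replaces 11 → [1, 2, 3, 4, 12]
Longest non-decreasing subsequence has length 5, so deletions = 12 − 5 = 7.

7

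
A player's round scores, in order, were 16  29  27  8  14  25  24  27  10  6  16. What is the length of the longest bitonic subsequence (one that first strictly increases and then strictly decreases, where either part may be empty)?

inc[i] = longest strictly increasing subsequence ending at i; dec[i] = longest strictly decreasing subsequence starting at i:
i:      1  2  3  4  5  6  7  8  9 10 11
a[i]:  16 29 27  8 14 25 24 27 10  6 16
inc:    1  2  2  1  2  3  3  4  2  1  3
dec:    4  6  5  2  3  4  3  3  2  1  1
Best peak at i=2 (value 29): inc=2, dec=6, length 2+6−1 = 7.

7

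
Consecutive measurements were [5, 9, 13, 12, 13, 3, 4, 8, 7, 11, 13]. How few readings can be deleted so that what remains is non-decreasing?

Fewest deletions = n − (longest non-decreasing subsequence).
Patience tails:
5 → extends → [5]
9 → extends → [5, 9]
13 → extends → [5, 9, 13]
12 → replaces 13 → [5, 9, 12]
13 → extends → [5, 9, 12, 13]
3 → replaces 5 → [3, 9, 12, 13]
4 → replaces 9 → [3, 4, 12, 13]
8 → replaces 12 → [3, 4, 8, 13]
7 → replaces 8 → [3, 4, 7, 13]
11 → replaces 13 → [3, 4, 7, 11]
13 → extends → [3, 4, 7, 11, 13]
Longest non-decreasing subsequence has length 5, so deletions = 11 − 5 = 6.

6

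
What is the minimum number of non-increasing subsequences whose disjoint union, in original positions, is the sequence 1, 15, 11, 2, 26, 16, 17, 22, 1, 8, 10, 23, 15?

Place each on the leftmost legal pile:
1 → new pile 1 (tops now [1])
15 → new pile 2 (tops now [1, 15])
11 → pile 2 (tops now [1, 11])
2 → pile 2 (tops now [1, 2])
26 → new pile 3 (tops now [1, 2, 26])
16 → pile 3 (tops now [1, 2, 16])
17 → new pile 4 (tops now [1, 2, 16, 17])
22 → new pile 5 (tops now [1, 2, 16, 17, 22])
1 → pile 1 (tops now [1, 2, 16, 17, 22])
8 → pile 3 (tops now [1, 2, 8, 17, 22])
10 → pile 4 (tops now [1, 2, 8, 10, 22])
23 → new pile 6 (tops now [1, 2, 8, 10, 22, 23])
15 → pile 5 (tops now [1, 2, 8, 10, 15, 23])
Six piles.

6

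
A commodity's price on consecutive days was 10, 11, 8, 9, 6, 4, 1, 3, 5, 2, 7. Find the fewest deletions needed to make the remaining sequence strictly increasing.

Fewest deletions = n − (longest strictly increasing subsequence).
Patience tails:
10 → extends → [10]
11 → extends → [10, 11]
8 → replaces 10 → [8, 11]
9 → replaces 11 → [8, 9]
6 → replaces 8 → [6, 9]
4 → replaces 6 → [4, 9]
1 → replaces 4 → [1, 9]
3 → replaces 9 → [1, 3]
5 → extends → [1, 3, 5]
2 → replaces 3 → [1, 2, 5]
7 → extends → [1, 2, 5, 7]
Longest strictly increasing subsequence has length 4, so deletions = 11 − 4 = 7.

7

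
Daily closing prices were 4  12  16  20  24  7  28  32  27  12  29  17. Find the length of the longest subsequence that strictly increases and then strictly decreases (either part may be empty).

inc[i] = longest strictly increasing subsequence ending at i; dec[i] = longest strictly decreasing subsequence starting at i:
i:      1  2  3  4  5  6  7  8  9 10 11 12
a[i]:   4 12 16 20 24  7 28 32 27 12 29 17
inc:    1  2  3  4  5  2  6  7  6  3  7  4
dec:    1  2  2  2  2  1  3  3  2  1  2  1
Best peak at i=8 (value 32): inc=7, dec=3, length 7+3−1 = 9.

9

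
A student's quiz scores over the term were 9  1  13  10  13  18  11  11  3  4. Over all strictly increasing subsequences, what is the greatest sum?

50

Let S[i] be the best sum of a strictly increasing subsequence ending at i:
i:      1  2  3  4  5  6  7  8  9 10
a[i]:   9  1 13 10 13 18 11 11  3  4
S:      9  1 22 19 32 50 30 30  4  8
Maximum is 50 (e.g. 9 + 10 + 13 + 18).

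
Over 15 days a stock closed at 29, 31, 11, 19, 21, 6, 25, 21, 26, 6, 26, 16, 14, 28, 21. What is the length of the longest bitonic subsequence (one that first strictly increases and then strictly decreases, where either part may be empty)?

7

inc[i] = longest strictly increasing subsequence ending at i; dec[i] = longest strictly decreasing subsequence starting at i:
i:      1  2  3  4  5  6  7  8  9 10 11 12 13 14 15
a[i]:  29 31 11 19 21  6 25 21 26  6 26 16 14 28 21
inc:    1  2  1  2  3  1  4  3  5  1  5  2  2  6  3
dec:    5  5  2  3  3  1  4  3  3  1  3  2  1  2  1
Best peak at i=7 (value 25): inc=4, dec=4, length 4+4−1 = 7.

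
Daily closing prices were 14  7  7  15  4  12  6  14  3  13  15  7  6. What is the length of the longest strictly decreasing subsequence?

Let dp[i] be the longest strictly decreasing subsequence ending at i:
i:      1  2  3  4  5  6  7  8  9 10 11 12 13
a[i]:  14  7  7 15  4 12  6 14  3 13 15  7  6
dp:     1  2  2  1  3  2  3  2  4  3  1  4  5
Maximum is 5.

5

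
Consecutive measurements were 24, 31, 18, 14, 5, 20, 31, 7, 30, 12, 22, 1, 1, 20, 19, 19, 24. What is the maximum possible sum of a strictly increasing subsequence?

Let S[i] be the best sum of a strictly increasing subsequence ending at i:
i:      1  2  3  4  5  6  7  8  9 10 11 12 13 14 15 16 17
a[i]:  24 31 18 14  5 20 31  7 30 12 22  1  1 20 19 19 24
S:     24 55 18 14  5 38 69 12 68 24 60  1  1 44 43 43 84
Maximum is 84 (e.g. 18 + 20 + 22 + 24).

84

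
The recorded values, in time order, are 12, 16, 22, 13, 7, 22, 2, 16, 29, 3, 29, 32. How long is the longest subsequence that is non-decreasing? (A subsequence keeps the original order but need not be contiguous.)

7

Let dp[i] be the length of the longest such subsequence ending at index i:
i:      1  2  3  4  5  6  7  8  9 10 11 12
a[i]:  12 16 22 13  7 22  2 16 29  3 29 32
dp:     1  2  3  2  1  4  1  3  5  2  6  7
Maximum dp value is 7.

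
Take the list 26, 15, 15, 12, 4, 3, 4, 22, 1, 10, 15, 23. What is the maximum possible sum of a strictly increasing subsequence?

Let S[i] be the best sum of a strictly increasing subsequence ending at i:
i:      1  2  3  4  5  6  7  8  9 10 11 12
a[i]:  26 15 15 12  4  3  4 22  1 10 15 23
S:     26 15 15 12  4  3  7 37  1 17 32 60
Maximum is 60 (e.g. 15 + 22 + 23).

60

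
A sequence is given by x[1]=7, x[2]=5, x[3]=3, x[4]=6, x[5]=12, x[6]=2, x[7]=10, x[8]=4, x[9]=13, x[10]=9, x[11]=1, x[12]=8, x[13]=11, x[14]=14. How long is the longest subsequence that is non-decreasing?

5

Track the smallest tail for each achievable length (allowing ties):
7 → extends → [7]
5 → replaces 7 → [5]
3 → replaces 5 → [3]
6 → extends → [3, 6]
12 → extends → [3, 6, 12]
2 → replaces 3 → [2, 6, 12]
10 → replaces 12 → [2, 6, 10]
4 → replaces 6 → [2, 4, 10]
13 → extends → [2, 4, 10, 13]
9 → replaces 10 → [2, 4, 9, 13]
1 → replaces 2 → [1, 4, 9, 13]
8 → replaces 9 → [1, 4, 8, 13]
11 → replaces 13 → [1, 4, 8, 11]
14 → extends → [1, 4, 8, 11, 14]
Five tails, so the longest non-decreasing subsequence has length 5 (e.g. 5, 6, 12, 13, 14).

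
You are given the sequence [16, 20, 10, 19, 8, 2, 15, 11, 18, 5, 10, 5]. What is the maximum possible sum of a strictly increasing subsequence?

43

Let S[i] be the best sum of a strictly increasing subsequence ending at i:
i:      1  2  3  4  5  6  7  8  9 10 11 12
a[i]:  16 20 10 19  8  2 15 11 18  5 10  5
S:     16 36 10 35  8  2 25 21 43  7 18  7
Maximum is 43 (e.g. 10 + 15 + 18).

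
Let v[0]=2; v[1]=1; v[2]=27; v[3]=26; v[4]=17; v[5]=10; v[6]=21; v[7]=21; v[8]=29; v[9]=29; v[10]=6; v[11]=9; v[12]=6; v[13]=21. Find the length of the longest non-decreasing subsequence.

Track the smallest tail for each achievable length (allowing ties):
2 → extends → [2]
1 → replaces 2 → [1]
27 → extends → [1, 27]
26 → replaces 27 → [1, 26]
17 → replaces 26 → [1, 17]
10 → replaces 17 → [1, 10]
21 → extends → [1, 10, 21]
21 → extends → [1, 10, 21, 21]
29 → extends → [1, 10, 21, 21, 29]
29 → extends → [1, 10, 21, 21, 29, 29]
6 → replaces 10 → [1, 6, 21, 21, 29, 29]
9 → replaces 21 → [1, 6, 9, 21, 29, 29]
6 → replaces 9 → [1, 6, 6, 21, 29, 29]
21 → replaces 29 → [1, 6, 6, 21, 21, 29]
Six tails, so the longest non-decreasing subsequence has length 6 (e.g. 2, 17, 21, 21, 29, 29).

6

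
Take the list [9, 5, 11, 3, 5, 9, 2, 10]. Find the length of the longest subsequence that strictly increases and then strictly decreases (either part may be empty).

inc[i] = longest strictly increasing subsequence ending at i; dec[i] = longest strictly decreasing subsequence starting at i:
i:      1  2  3  4  5  6  7  8
a[i]:   9  5 11  3  5  9  2 10
inc:    1  1  2  1  2  3  1  4
dec:    4  3  3  2  2  2  1  1
Best peak at i=1 (value 9): inc=1, dec=4, length 1+4−1 = 4.

4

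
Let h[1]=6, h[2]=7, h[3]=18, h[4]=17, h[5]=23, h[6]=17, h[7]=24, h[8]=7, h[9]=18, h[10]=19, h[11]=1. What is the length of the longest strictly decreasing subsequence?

4

Let dp[i] be the longest strictly decreasing subsequence ending at i:
i:      1  2  3  4  5  6  7  8  9 10 11
h[i]:   6  7 18 17 23 17 24  7 18 19  1
dp:     1  1  1  2  1  2  1  3  2  2  4
Maximum is 4.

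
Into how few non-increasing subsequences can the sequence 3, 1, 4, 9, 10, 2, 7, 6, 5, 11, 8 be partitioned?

5

The minimum number of non-increasing subsequences covering a sequence equals the length of its longest strictly increasing subsequence.
LIS length is 5 (e.g. 3, 4, 9, 10, 11), so 5 piles are needed.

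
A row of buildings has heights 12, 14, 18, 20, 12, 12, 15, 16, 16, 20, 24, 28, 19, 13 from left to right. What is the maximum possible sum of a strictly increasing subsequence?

129

Let S[i] be the best sum of a strictly increasing subsequence ending at i:
i:       1   2   3   4   5   6   7   8   9  10  11  12  13  14
a[i]:   12  14  18  20  12  12  15  16  16  20  24  28  19  13
S:      12  26  44  64  12  12  41  57  57  77 101 129  76  25
Maximum is 129 (e.g. 12 + 14 + 15 + 16 + 20 + 24 + 28).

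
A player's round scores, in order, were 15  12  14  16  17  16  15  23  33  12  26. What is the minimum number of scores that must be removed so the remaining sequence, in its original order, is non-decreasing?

Fewest deletions = n − (longest non-decreasing subsequence).
Patience tails:
15 → extends → [15]
12 → replaces 15 → [12]
14 → extends → [12, 14]
16 → extends → [12, 14, 16]
17 → extends → [12, 14, 16, 17]
16 → replaces 17 → [12, 14, 16, 16]
15 → replaces 16 → [12, 14, 15, 16]
23 → extends → [12, 14, 15, 16, 23]
33 → extends → [12, 14, 15, 16, 23, 33]
12 → replaces 14 → [12, 12, 15, 16, 23, 33]
26 → replaces 33 → [12, 12, 15, 16, 23, 26]
Longest non-decreasing subsequence has length 6, so deletions = 11 − 6 = 5.

5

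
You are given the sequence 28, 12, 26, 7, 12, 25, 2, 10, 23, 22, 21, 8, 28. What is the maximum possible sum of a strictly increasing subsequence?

72

Let S[i] be the best sum of a strictly increasing subsequence ending at i:
i:      1  2  3  4  5  6  7  8  9 10 11 12 13
a[i]:  28 12 26  7 12 25  2 10 23 22 21  8 28
S:     28 12 38  7 19 44  2 17 42 41 40 15 72
Maximum is 72 (e.g. 7 + 12 + 25 + 28).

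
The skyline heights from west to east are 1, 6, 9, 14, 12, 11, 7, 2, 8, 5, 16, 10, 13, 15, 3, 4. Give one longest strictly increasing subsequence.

1, 6, 7, 8, 10, 13, 15

Patience tails give the LIS length; then backtrack through the dp parents:
1 → extends → [1]
6 → extends → [1, 6]
9 → extends → [1, 6, 9]
14 → extends → [1, 6, 9, 14]
12 → replaces 14 → [1, 6, 9, 12]
11 → replaces 12 → [1, 6, 9, 11]
7 → replaces 9 → [1, 6, 7, 11]
2 → replaces 6 → [1, 2, 7, 11]
8 → replaces 11 → [1, 2, 7, 8]
5 → replaces 7 → [1, 2, 5, 8]
16 → extends → [1, 2, 5, 8, 16]
10 → replaces 16 → [1, 2, 5, 8, 10]
13 → extends → [1, 2, 5, 8, 10, 13]
15 → extends → [1, 2, 5, 8, 10, 13, 15]
3 → replaces 5 → [1, 2, 3, 8, 10, 13, 15]
4 → replaces 8 → [1, 2, 3, 4, 10, 13, 15]
Length 7; one witness is 1, 6, 7, 8, 10, 13, 15.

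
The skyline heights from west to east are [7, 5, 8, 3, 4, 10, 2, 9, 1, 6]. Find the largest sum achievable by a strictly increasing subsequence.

Let S[i] be the best sum of a strictly increasing subsequence ending at i:
i:      1  2  3  4  5  6  7  8  9 10
a[i]:   7  5  8  3  4 10  2  9  1  6
S:      7  5 15  3  7 25  2 24  1 13
Maximum is 25 (e.g. 7 + 8 + 10).

25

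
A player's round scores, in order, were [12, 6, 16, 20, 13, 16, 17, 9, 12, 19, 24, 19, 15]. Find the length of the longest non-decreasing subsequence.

6

Track the smallest tail for each achievable length (allowing ties):
12 → extends → [12]
6 → replaces 12 → [6]
16 → extends → [6, 16]
20 → extends → [6, 16, 20]
13 → replaces 16 → [6, 13, 20]
16 → replaces 20 → [6, 13, 16]
17 → extends → [6, 13, 16, 17]
9 → replaces 13 → [6, 9, 16, 17]
12 → replaces 16 → [6, 9, 12, 17]
19 → extends → [6, 9, 12, 17, 19]
24 → extends → [6, 9, 12, 17, 19, 24]
19 → replaces 24 → [6, 9, 12, 17, 19, 19]
15 → replaces 17 → [6, 9, 12, 15, 19, 19]
Six tails, so the longest non-decreasing subsequence has length 6 (e.g. 12, 16, 16, 17, 19, 24).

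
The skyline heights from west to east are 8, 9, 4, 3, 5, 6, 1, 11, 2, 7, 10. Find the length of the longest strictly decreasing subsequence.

4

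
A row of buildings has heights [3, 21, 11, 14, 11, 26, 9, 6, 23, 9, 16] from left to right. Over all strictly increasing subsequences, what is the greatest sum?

54

Let S[i] be the best sum of a strictly increasing subsequence ending at i:
i:      1  2  3  4  5  6  7  8  9 10 11
a[i]:   3 21 11 14 11 26  9  6 23  9 16
S:      3 24 14 28 14 54 12  9 51 18 44
Maximum is 54 (e.g. 3 + 11 + 14 + 26).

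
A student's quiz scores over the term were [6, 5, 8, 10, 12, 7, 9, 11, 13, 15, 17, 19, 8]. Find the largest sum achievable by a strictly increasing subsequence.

Let S[i] be the best sum of a strictly increasing subsequence ending at i:
i:       1   2   3   4   5   6   7   8   9  10  11  12  13
a[i]:    6   5   8  10  12   7   9  11  13  15  17  19   8
S:       6   5  14  24  36  13  23  35  49  64  81 100  21
Maximum is 100 (e.g. 6 + 8 + 10 + 12 + 13 + 15 + 17 + 19).

100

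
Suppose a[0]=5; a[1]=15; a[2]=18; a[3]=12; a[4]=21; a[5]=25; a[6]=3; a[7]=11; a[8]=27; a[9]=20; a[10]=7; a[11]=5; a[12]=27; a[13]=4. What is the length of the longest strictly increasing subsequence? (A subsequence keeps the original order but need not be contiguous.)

6

Track the smallest tail for each achievable length (strict):
5 → extends → [5]
15 → extends → [5, 15]
18 → extends → [5, 15, 18]
12 → replaces 15 → [5, 12, 18]
21 → extends → [5, 12, 18, 21]
25 → extends → [5, 12, 18, 21, 25]
3 → replaces 5 → [3, 12, 18, 21, 25]
11 → replaces 12 → [3, 11, 18, 21, 25]
27 → extends → [3, 11, 18, 21, 25, 27]
20 → replaces 21 → [3, 11, 18, 20, 25, 27]
7 → replaces 11 → [3, 7, 18, 20, 25, 27]
5 → replaces 7 → [3, 5, 18, 20, 25, 27]
27 → already a tail → [3, 5, 18, 20, 25, 27]
4 → replaces 5 → [3, 4, 18, 20, 25, 27]
Six tails, so the longest strictly increasing subsequence has length 6 (e.g. 5, 15, 18, 21, 25, 27).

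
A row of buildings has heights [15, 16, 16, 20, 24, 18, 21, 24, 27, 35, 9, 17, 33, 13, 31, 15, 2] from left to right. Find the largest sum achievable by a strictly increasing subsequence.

158

Let S[i] be the best sum of a strictly increasing subsequence ending at i:
i:       1   2   3   4   5   6   7   8   9  10  11  12  13  14  15  16  17
a[i]:   15  16  16  20  24  18  21  24  27  35   9  17  33  13  31  15   2
S:      15  31  31  51  75  49  72  96 123 158   9  48 156  22 154  37   2
Maximum is 158 (e.g. 15 + 16 + 20 + 21 + 24 + 27 + 35).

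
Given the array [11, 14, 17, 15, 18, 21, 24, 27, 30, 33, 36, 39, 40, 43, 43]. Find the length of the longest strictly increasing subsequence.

Track the smallest tail for each achievable length (strict):
11 → extends → [11]
14 → extends → [11, 14]
17 → extends → [11, 14, 17]
15 → replaces 17 → [11, 14, 15]
18 → extends → [11, 14, 15, 18]
21 → extends → [11, 14, 15, 18, 21]
24 → extends → [11, 14, 15, 18, 21, 24]
27 → extends → [11, 14, 15, 18, 21, 24, 27]
30 → extends → [11, 14, 15, 18, 21, 24, 27, 30]
33 → extends → [11, 14, 15, 18, 21, 24, 27, 30, 33]
36 → extends → [11, 14, 15, 18, 21, 24, 27, 30, 33, 36]
39 → extends → [11, 14, 15, 18, 21, 24, 27, 30, 33, 36, 39]
40 → extends → [11, 14, 15, 18, 21, 24, 27, 30, 33, 36, 39, 40]
43 → extends → [11, 14, 15, 18, 21, 24, 27, 30, 33, 36, 39, 40, 43]
43 → already a tail → [11, 14, 15, 18, 21, 24, 27, 30, 33, 36, 39, 40, 43]
Thirteen tails, so the longest strictly increasing subsequence has length 13 (e.g. 11, 14, 17, 18, 21, 24, 27, 30, 33, 36, 39, 40, 43).

13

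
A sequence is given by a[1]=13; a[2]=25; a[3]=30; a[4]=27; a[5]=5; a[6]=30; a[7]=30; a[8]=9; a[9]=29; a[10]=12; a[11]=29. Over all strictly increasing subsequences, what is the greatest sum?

Let S[i] be the best sum of a strictly increasing subsequence ending at i:
i:      1  2  3  4  5  6  7  8  9 10 11
a[i]:  13 25 30 27  5 30 30  9 29 12 29
S:     13 38 68 65  5 95 95 14 94 26 94
Maximum is 95 (e.g. 13 + 25 + 27 + 30).

95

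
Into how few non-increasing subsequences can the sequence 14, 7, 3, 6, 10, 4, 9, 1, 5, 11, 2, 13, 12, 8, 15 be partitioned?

Place each on the leftmost legal pile:
14 → new pile 1 (tops now [14])
7 → pile 1 (tops now [7])
3 → pile 1 (tops now [3])
6 → new pile 2 (tops now [3, 6])
10 → new pile 3 (tops now [3, 6, 10])
4 → pile 2 (tops now [3, 4, 10])
9 → pile 3 (tops now [3, 4, 9])
1 → pile 1 (tops now [1, 4, 9])
5 → pile 3 (tops now [1, 4, 5])
11 → new pile 4 (tops now [1, 4, 5, 11])
2 → pile 2 (tops now [1, 2, 5, 11])
13 → new pile 5 (tops now [1, 2, 5, 11, 13])
12 → pile 5 (tops now [1, 2, 5, 11, 12])
8 → pile 4 (tops now [1, 2, 5, 8, 12])
15 → new pile 6 (tops now [1, 2, 5, 8, 12, 15])
Six piles.

6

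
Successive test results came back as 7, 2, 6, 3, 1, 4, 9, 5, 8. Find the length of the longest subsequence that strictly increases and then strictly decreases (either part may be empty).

inc[i] = longest strictly increasing subsequence ending at i; dec[i] = longest strictly decreasing subsequence starting at i:
i:     1 2 3 4 5 6 7 8 9
a[i]:  7 2 6 3 1 4 9 5 8
inc:   1 1 2 2 1 3 4 4 5
dec:   4 2 3 2 1 1 2 1 1
Best peak at i=7 (value 9): inc=4, dec=2, length 4+2−1 = 5.

5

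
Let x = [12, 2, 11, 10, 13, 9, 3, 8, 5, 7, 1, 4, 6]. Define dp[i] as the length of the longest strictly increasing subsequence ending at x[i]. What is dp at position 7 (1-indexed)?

2

dp[i] = 1 + max{dp[j] : j<i, x[j]<x[i]} (or 1 if no such j):
i:      1  2  3  4  5  6  7  8  9 10 11 12 13
x[i]:  12  2 11 10 13  9  3  8  5  7  1  4  6
dp:     1  1  2  2  3  2  2  3  3  4  1  3  4
At index 7 the value is 2.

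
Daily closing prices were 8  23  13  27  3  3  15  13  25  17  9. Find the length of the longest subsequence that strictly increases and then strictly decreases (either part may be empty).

6

inc[i] = longest strictly increasing subsequence ending at i; dec[i] = longest strictly decreasing subsequence starting at i:
i:      1  2  3  4  5  6  7  8  9 10 11
a[i]:   8 23 13 27  3  3 15 13 25 17  9
inc:    1  2  2  3  1  1  3  2  4  4  2
dec:    2  4  2  4  1  1  3  2  3  2  1
Best peak at i=4 (value 27): inc=3, dec=4, length 3+4−1 = 6.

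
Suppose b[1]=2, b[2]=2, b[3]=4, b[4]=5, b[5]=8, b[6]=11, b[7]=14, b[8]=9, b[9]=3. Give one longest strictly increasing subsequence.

Patience tails give the LIS length; then backtrack through the dp parents:
2 → extends → [2]
2 → already a tail → [2]
4 → extends → [2, 4]
5 → extends → [2, 4, 5]
8 → extends → [2, 4, 5, 8]
11 → extends → [2, 4, 5, 8, 11]
14 → extends → [2, 4, 5, 8, 11, 14]
9 → replaces 11 → [2, 4, 5, 8, 9, 14]
3 → replaces 4 → [2, 3, 5, 8, 9, 14]
Length 6; one witness is 2, 4, 5, 8, 11, 14.

2, 4, 5, 8, 11, 14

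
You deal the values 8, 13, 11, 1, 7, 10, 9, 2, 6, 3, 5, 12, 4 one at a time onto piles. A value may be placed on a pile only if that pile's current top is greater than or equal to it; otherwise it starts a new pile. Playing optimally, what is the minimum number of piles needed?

Place each on the leftmost legal pile:
8 → new pile 1 (tops now [8])
13 → new pile 2 (tops now [8, 13])
11 → pile 2 (tops now [8, 11])
1 → pile 1 (tops now [1, 11])
7 → pile 2 (tops now [1, 7])
10 → new pile 3 (tops now [1, 7, 10])
9 → pile 3 (tops now [1, 7, 9])
2 → pile 2 (tops now [1, 2, 9])
6 → pile 3 (tops now [1, 2, 6])
3 → pile 3 (tops now [1, 2, 3])
5 → new pile 4 (tops now [1, 2, 3, 5])
12 → new pile 5 (tops now [1, 2, 3, 5, 12])
4 → pile 4 (tops now [1, 2, 3, 4, 12])
Five piles.

5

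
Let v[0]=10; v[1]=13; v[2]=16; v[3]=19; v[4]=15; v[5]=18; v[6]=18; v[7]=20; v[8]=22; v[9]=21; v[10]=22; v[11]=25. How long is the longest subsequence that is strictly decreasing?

2

Negate each value so 'decreasing' becomes 'increasing', then run patience tails on the negated sequence:
-10 → extends → [-10]
-13 → replaces -10 → [-13]
-16 → replaces -13 → [-16]
-19 → replaces -16 → [-19]
-15 → extends → [-19, -15]
-18 → replaces -15 → [-19, -18]
-18 → already a tail → [-19, -18]
-20 → replaces -19 → [-20, -18]
-22 → replaces -20 → [-22, -18]
-21 → replaces -18 → [-22, -21]
-22 → already a tail → [-22, -21]
-25 → replaces -22 → [-25, -21]
Two tails, so the longest strictly decreasing subsequence of the original has length 2.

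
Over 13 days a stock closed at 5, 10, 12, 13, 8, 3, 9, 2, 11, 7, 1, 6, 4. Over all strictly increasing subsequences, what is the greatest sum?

Let S[i] be the best sum of a strictly increasing subsequence ending at i:
i:      1  2  3  4  5  6  7  8  9 10 11 12 13
a[i]:   5 10 12 13  8  3  9  2 11  7  1  6  4
S:      5 15 27 40 13  3 22  2 33 12  1 11  7
Maximum is 40 (e.g. 5 + 10 + 12 + 13).

40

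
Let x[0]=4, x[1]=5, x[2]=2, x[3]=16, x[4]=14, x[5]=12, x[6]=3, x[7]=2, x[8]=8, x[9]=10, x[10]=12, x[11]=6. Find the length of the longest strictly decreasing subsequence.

Negate each value so 'decreasing' becomes 'increasing', then run patience tails on the negated sequence:
-4 → extends → [-4]
-5 → replaces -4 → [-5]
-2 → extends → [-5, -2]
-16 → replaces -5 → [-16, -2]
-14 → replaces -2 → [-16, -14]
-12 → extends → [-16, -14, -12]
-3 → extends → [-16, -14, -12, -3]
-2 → extends → [-16, -14, -12, -3, -2]
-8 → replaces -3 → [-16, -14, -12, -8, -2]
-10 → replaces -8 → [-16, -14, -12, -10, -2]
-12 → already a tail → [-16, -14, -12, -10, -2]
-6 → replaces -2 → [-16, -14, -12, -10, -6]
Five tails, so the longest strictly decreasing subsequence of the original has length 5.

5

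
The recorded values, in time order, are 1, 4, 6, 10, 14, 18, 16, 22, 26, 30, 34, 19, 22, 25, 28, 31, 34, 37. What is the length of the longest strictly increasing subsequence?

13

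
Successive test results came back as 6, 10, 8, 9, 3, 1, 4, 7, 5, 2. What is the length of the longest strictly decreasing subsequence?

5

Negate each value so 'decreasing' becomes 'increasing', then run patience tails on the negated sequence:
-6 → extends → [-6]
-10 → replaces -6 → [-10]
-8 → extends → [-10, -8]
-9 → replaces -8 → [-10, -9]
-3 → extends → [-10, -9, -3]
-1 → extends → [-10, -9, -3, -1]
-4 → replaces -3 → [-10, -9, -4, -1]
-7 → replaces -4 → [-10, -9, -7, -1]
-5 → replaces -1 → [-10, -9, -7, -5]
-2 → extends → [-10, -9, -7, -5, -2]
Five tails, so the longest strictly decreasing subsequence of the original has length 5.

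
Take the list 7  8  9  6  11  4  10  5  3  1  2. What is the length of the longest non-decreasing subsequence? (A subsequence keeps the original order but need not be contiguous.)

4

Let dp[i] be the length of the longest such subsequence ending at index i:
i:      1  2  3  4  5  6  7  8  9 10 11
a[i]:   7  8  9  6 11  4 10  5  3  1  2
dp:     1  2  3  1  4  1  4  2  1  1  2
Maximum dp value is 4.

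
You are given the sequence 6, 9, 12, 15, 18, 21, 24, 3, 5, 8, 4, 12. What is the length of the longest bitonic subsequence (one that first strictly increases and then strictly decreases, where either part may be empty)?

9

inc[i] = longest strictly increasing subsequence ending at i; dec[i] = longest strictly decreasing subsequence starting at i:
i:      1  2  3  4  5  6  7  8  9 10 11 12
a[i]:   6  9 12 15 18 21 24  3  5  8  4 12
inc:    1  2  3  4  5  6  7  1  2  3  2  4
dec:    3  3  3  3  3  3  3  1  2  2  1  1
Best peak at i=7 (value 24): inc=7, dec=3, length 7+3−1 = 9.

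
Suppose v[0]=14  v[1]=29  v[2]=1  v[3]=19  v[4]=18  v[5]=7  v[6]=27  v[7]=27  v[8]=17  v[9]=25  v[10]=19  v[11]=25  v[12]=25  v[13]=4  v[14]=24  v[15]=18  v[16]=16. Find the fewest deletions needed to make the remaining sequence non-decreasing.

11

Fewest deletions = n − (longest non-decreasing subsequence).
Patience tails:
14 → extends → [14]
29 → extends → [14, 29]
1 → replaces 14 → [1, 29]
19 → replaces 29 → [1, 19]
18 → replaces 19 → [1, 18]
7 → replaces 18 → [1, 7]
27 → extends → [1, 7, 27]
27 → extends → [1, 7, 27, 27]
17 → replaces 27 → [1, 7, 17, 27]
25 → replaces 27 → [1, 7, 17, 25]
19 → replaces 25 → [1, 7, 17, 19]
25 → extends → [1, 7, 17, 19, 25]
25 → extends → [1, 7, 17, 19, 25, 25]
4 → replaces 7 → [1, 4, 17, 19, 25, 25]
24 → replaces 25 → [1, 4, 17, 19, 24, 25]
18 → replaces 19 → [1, 4, 17, 18, 24, 25]
16 → replaces 17 → [1, 4, 16, 18, 24, 25]
Longest non-decreasing subsequence has length 6, so deletions = 17 − 6 = 11.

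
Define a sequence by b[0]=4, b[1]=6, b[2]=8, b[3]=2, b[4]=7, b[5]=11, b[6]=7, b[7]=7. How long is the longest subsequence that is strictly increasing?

4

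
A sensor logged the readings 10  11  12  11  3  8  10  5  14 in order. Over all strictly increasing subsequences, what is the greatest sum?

Let S[i] be the best sum of a strictly increasing subsequence ending at i:
i:      1  2  3  4  5  6  7  8  9
a[i]:  10 11 12 11  3  8 10  5 14
S:     10 21 33 21  3 11 21  8 47
Maximum is 47 (e.g. 10 + 11 + 12 + 14).

47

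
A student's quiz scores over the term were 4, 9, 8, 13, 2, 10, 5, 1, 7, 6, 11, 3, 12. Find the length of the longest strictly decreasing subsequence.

5

Let dp[i] be the longest strictly decreasing subsequence ending at i:
i:      1  2  3  4  5  6  7  8  9 10 11 12 13
a[i]:   4  9  8 13  2 10  5  1  7  6 11  3 12
dp:     1  1  2  1  3  2  3  4  3  4  2  5  2
Maximum is 5.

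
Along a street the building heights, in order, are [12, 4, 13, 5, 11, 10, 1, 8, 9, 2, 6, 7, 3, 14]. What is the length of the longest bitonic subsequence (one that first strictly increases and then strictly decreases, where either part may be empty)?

inc[i] = longest strictly increasing subsequence ending at i; dec[i] = longest strictly decreasing subsequence starting at i:
i:      1  2  3  4  5  6  7  8  9 10 11 12 13 14
a[i]:  12  4 13  5 11 10  1  8  9  2  6  7  3 14
inc:    1  1  2  2  3  3  1  3  4  2  3  4  3  5
dec:    6  2  6  2  5  4  1  3  3  1  2  2  1  1
Best peak at i=3 (value 13): inc=2, dec=6, length 2+6−1 = 7.

7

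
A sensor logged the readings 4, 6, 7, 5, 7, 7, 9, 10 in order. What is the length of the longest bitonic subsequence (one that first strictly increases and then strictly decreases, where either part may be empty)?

inc[i] = longest strictly increasing subsequence ending at i; dec[i] = longest strictly decreasing subsequence starting at i:
i:      1  2  3  4  5  6  7  8
a[i]:   4  6  7  5  7  7  9 10
inc:    1  2  3  2  3  3  4  5
dec:    1  2  2  1  1  1  1  1
Best peak at i=8 (value 10): inc=5, dec=1, length 5+1−1 = 5.

5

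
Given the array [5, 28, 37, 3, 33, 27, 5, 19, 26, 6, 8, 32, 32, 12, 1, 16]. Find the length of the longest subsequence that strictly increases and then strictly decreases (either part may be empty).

inc[i] = longest strictly increasing subsequence ending at i; dec[i] = longest strictly decreasing subsequence starting at i:
i:      1  2  3  4  5  6  7  8  9 10 11 12 13 14 15 16
a[i]:   5 28 37  3 33 27  5 19 26  6  8 32 32 12  1 16
inc:    1  2  3  1  3  2  2  3  4  3  4  5  5  5  1  6
dec:    3  5  6  2  5  4  2  3  3  2  2  3  3  2  1  1
Best peak at i=3 (value 37): inc=3, dec=6, length 3+6−1 = 8.

8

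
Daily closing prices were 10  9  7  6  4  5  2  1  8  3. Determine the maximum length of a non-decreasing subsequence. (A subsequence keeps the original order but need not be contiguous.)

3

Track the smallest tail for each achievable length (allowing ties):
10 → extends → [10]
9 → replaces 10 → [9]
7 → replaces 9 → [7]
6 → replaces 7 → [6]
4 → replaces 6 → [4]
5 → extends → [4, 5]
2 → replaces 4 → [2, 5]
1 → replaces 2 → [1, 5]
8 → extends → [1, 5, 8]
3 → replaces 5 → [1, 3, 8]
Three tails, so the longest non-decreasing subsequence has length 3 (e.g. 4, 5, 8).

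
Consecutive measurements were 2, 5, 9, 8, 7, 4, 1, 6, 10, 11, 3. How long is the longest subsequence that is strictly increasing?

Track the smallest tail for each achievable length (strict):
2 → extends → [2]
5 → extends → [2, 5]
9 → extends → [2, 5, 9]
8 → replaces 9 → [2, 5, 8]
7 → replaces 8 → [2, 5, 7]
4 → replaces 5 → [2, 4, 7]
1 → replaces 2 → [1, 4, 7]
6 → replaces 7 → [1, 4, 6]
10 → extends → [1, 4, 6, 10]
11 → extends → [1, 4, 6, 10, 11]
3 → replaces 4 → [1, 3, 6, 10, 11]
Five tails, so the longest strictly increasing subsequence has length 5 (e.g. 2, 5, 9, 10, 11).

5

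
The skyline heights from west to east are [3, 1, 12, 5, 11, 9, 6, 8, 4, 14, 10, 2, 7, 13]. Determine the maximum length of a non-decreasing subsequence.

6

Track the smallest tail for each achievable length (allowing ties):
3 → extends → [3]
1 → replaces 3 → [1]
12 → extends → [1, 12]
5 → replaces 12 → [1, 5]
11 → extends → [1, 5, 11]
9 → replaces 11 → [1, 5, 9]
6 → replaces 9 → [1, 5, 6]
8 → extends → [1, 5, 6, 8]
4 → replaces 5 → [1, 4, 6, 8]
14 → extends → [1, 4, 6, 8, 14]
10 → replaces 14 → [1, 4, 6, 8, 10]
2 → replaces 4 → [1, 2, 6, 8, 10]
7 → replaces 8 → [1, 2, 6, 7, 10]
13 → extends → [1, 2, 6, 7, 10, 13]
Six tails, so the longest non-decreasing subsequence has length 6 (e.g. 3, 5, 6, 8, 10, 13).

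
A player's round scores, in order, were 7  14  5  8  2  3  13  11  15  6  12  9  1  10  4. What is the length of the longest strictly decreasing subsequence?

Negate each value so 'decreasing' becomes 'increasing', then run patience tails on the negated sequence:
-7 → extends → [-7]
-14 → replaces -7 → [-14]
-5 → extends → [-14, -5]
-8 → replaces -5 → [-14, -8]
-2 → extends → [-14, -8, -2]
-3 → replaces -2 → [-14, -8, -3]
-13 → replaces -8 → [-14, -13, -3]
-11 → replaces -3 → [-14, -13, -11]
-15 → replaces -14 → [-15, -13, -11]
-6 → extends → [-15, -13, -11, -6]
-12 → replaces -11 → [-15, -13, -12, -6]
-9 → replaces -6 → [-15, -13, -12, -9]
-1 → extends → [-15, -13, -12, -9, -1]
-10 → replaces -9 → [-15, -13, -12, -10, -1]
-4 → replaces -1 → [-15, -13, -12, -10, -4]
Five tails, so the longest strictly decreasing subsequence of the original has length 5.

5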